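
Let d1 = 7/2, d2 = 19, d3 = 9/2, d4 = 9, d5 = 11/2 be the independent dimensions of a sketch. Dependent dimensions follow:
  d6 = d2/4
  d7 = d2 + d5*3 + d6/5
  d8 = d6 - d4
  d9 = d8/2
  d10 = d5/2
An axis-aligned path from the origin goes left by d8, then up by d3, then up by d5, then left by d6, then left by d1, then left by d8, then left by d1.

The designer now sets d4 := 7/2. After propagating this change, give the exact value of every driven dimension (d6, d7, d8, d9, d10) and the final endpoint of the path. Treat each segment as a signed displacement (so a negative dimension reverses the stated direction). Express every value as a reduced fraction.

d6 = 19/4
d7 = 729/20
d8 = 5/4
d9 = 5/8
d10 = 11/4
endpoint = (-57/4, 10)

Apply edit: d4 := 7/2
  d6 = d2/4 = 19/4
  d7 = d2 + d5*3 + d6/5 = 729/20
  d8 = d6 - d4 = 5/4
  d9 = d8/2 = 5/8
  d10 = d5/2 = 11/4
Walk from origin (0, 0):
  seg 1: left by d8 = 5/4 → (-5/4, 0)
  seg 2: up by d3 = 9/2 → (-5/4, 9/2)
  seg 3: up by d5 = 11/2 → (-5/4, 10)
  seg 4: left by d6 = 19/4 → (-6, 10)
  seg 5: left by d1 = 7/2 → (-19/2, 10)
  seg 6: left by d8 = 5/4 → (-43/4, 10)
  seg 7: left by d1 = 7/2 → (-57/4, 10)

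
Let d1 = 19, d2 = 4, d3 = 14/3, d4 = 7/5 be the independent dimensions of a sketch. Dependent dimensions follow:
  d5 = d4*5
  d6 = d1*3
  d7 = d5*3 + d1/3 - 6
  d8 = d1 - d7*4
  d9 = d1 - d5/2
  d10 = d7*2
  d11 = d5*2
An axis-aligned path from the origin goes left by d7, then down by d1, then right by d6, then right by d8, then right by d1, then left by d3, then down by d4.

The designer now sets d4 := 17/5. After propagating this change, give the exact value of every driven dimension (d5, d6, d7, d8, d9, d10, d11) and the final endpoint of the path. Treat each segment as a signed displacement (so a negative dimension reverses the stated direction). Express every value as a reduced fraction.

d5 = 17
d6 = 57
d7 = 154/3
d8 = -559/3
d9 = 21/2
d10 = 308/3
d11 = 34
endpoint = (-499/3, -112/5)

Apply edit: d4 := 17/5
  d5 = d4*5 = 17
  d6 = d1*3 = 57
  d7 = d5*3 + d1/3 - 6 = 154/3
  d8 = d1 - d7*4 = -559/3
  d9 = d1 - d5/2 = 21/2
  d10 = d7*2 = 308/3
  d11 = d5*2 = 34
Walk from origin (0, 0):
  seg 1: left by d7 = 154/3 → (-154/3, 0)
  seg 2: down by d1 = 19 → (-154/3, -19)
  seg 3: right by d6 = 57 → (17/3, -19)
  seg 4: right by d8 = -559/3 → (-542/3, -19)
  seg 5: right by d1 = 19 → (-485/3, -19)
  seg 6: left by d3 = 14/3 → (-499/3, -19)
  seg 7: down by d4 = 17/5 → (-499/3, -112/5)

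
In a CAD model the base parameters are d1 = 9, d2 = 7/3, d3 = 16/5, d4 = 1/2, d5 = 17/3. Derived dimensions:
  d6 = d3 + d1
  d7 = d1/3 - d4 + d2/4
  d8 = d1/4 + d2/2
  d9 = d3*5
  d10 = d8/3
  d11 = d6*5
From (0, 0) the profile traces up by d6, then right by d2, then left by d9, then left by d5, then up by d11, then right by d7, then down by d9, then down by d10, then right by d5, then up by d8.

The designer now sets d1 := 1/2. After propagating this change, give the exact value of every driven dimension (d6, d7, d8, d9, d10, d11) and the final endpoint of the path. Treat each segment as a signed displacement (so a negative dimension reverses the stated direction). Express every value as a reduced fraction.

Apply edit: d1 := 1/2
  d6 = d3 + d1 = 37/10
  d7 = d1/3 - d4 + d2/4 = 1/4
  d8 = d1/4 + d2/2 = 31/24
  d9 = d3*5 = 16
  d10 = d8/3 = 31/72
  d11 = d6*5 = 37/2
Walk from origin (0, 0):
  seg 1: up by d6 = 37/10 → (0, 37/10)
  seg 2: right by d2 = 7/3 → (7/3, 37/10)
  seg 3: left by d9 = 16 → (-41/3, 37/10)
  seg 4: left by d5 = 17/3 → (-58/3, 37/10)
  seg 5: up by d11 = 37/2 → (-58/3, 111/5)
  seg 6: right by d7 = 1/4 → (-229/12, 111/5)
  seg 7: down by d9 = 16 → (-229/12, 31/5)
  seg 8: down by d10 = 31/72 → (-229/12, 2077/360)
  seg 9: right by d5 = 17/3 → (-161/12, 2077/360)
  seg 10: up by d8 = 31/24 → (-161/12, 1271/180)

d6 = 37/10
d7 = 1/4
d8 = 31/24
d9 = 16
d10 = 31/72
d11 = 37/2
endpoint = (-161/12, 1271/180)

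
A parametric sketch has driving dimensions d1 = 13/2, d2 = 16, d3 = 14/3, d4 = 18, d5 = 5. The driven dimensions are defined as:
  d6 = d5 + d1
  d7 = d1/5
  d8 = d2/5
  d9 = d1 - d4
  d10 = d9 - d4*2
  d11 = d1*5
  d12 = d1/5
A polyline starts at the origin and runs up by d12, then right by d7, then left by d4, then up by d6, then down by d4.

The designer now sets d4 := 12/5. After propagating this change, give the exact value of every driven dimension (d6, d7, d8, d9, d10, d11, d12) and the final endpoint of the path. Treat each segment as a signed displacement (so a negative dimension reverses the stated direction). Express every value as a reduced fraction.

d6 = 23/2
d7 = 13/10
d8 = 16/5
d9 = 41/10
d10 = -7/10
d11 = 65/2
d12 = 13/10
endpoint = (-11/10, 52/5)

Apply edit: d4 := 12/5
  d6 = d5 + d1 = 23/2
  d7 = d1/5 = 13/10
  d8 = d2/5 = 16/5
  d9 = d1 - d4 = 41/10
  d10 = d9 - d4*2 = -7/10
  d11 = d1*5 = 65/2
  d12 = d1/5 = 13/10
Walk from origin (0, 0):
  seg 1: up by d12 = 13/10 → (0, 13/10)
  seg 2: right by d7 = 13/10 → (13/10, 13/10)
  seg 3: left by d4 = 12/5 → (-11/10, 13/10)
  seg 4: up by d6 = 23/2 → (-11/10, 64/5)
  seg 5: down by d4 = 12/5 → (-11/10, 52/5)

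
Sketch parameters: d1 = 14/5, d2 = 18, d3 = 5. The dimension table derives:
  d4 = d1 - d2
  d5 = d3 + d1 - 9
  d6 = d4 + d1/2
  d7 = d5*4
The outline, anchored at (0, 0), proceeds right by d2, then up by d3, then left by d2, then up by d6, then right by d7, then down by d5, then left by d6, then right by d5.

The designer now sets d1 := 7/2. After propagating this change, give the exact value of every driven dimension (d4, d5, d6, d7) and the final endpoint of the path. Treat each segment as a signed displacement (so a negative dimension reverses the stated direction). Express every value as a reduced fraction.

Apply edit: d1 := 7/2
  d4 = d1 - d2 = -29/2
  d5 = d3 + d1 - 9 = -1/2
  d6 = d4 + d1/2 = -51/4
  d7 = d5*4 = -2
Walk from origin (0, 0):
  seg 1: right by d2 = 18 → (18, 0)
  seg 2: up by d3 = 5 → (18, 5)
  seg 3: left by d2 = 18 → (0, 5)
  seg 4: up by d6 = -51/4 → (0, -31/4)
  seg 5: right by d7 = -2 → (-2, -31/4)
  seg 6: down by d5 = -1/2 → (-2, -29/4)
  seg 7: left by d6 = -51/4 → (43/4, -29/4)
  seg 8: right by d5 = -1/2 → (41/4, -29/4)

d4 = -29/2
d5 = -1/2
d6 = -51/4
d7 = -2
endpoint = (41/4, -29/4)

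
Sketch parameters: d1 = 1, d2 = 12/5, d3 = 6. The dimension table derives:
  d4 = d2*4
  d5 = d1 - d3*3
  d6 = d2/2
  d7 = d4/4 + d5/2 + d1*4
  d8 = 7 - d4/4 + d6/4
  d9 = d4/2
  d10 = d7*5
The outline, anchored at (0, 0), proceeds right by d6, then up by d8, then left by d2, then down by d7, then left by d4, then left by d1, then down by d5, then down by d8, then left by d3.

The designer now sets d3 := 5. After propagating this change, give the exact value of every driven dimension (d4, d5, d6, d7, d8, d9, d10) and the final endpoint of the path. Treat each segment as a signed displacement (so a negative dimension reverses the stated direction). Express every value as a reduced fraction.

Apply edit: d3 := 5
  d4 = d2*4 = 48/5
  d5 = d1 - d3*3 = -14
  d6 = d2/2 = 6/5
  d7 = d4/4 + d5/2 + d1*4 = -3/5
  d8 = 7 - d4/4 + d6/4 = 49/10
  d9 = d4/2 = 24/5
  d10 = d7*5 = -3
Walk from origin (0, 0):
  seg 1: right by d6 = 6/5 → (6/5, 0)
  seg 2: up by d8 = 49/10 → (6/5, 49/10)
  seg 3: left by d2 = 12/5 → (-6/5, 49/10)
  seg 4: down by d7 = -3/5 → (-6/5, 11/2)
  seg 5: left by d4 = 48/5 → (-54/5, 11/2)
  seg 6: left by d1 = 1 → (-59/5, 11/2)
  seg 7: down by d5 = -14 → (-59/5, 39/2)
  seg 8: down by d8 = 49/10 → (-59/5, 73/5)
  seg 9: left by d3 = 5 → (-84/5, 73/5)

d4 = 48/5
d5 = -14
d6 = 6/5
d7 = -3/5
d8 = 49/10
d9 = 24/5
d10 = -3
endpoint = (-84/5, 73/5)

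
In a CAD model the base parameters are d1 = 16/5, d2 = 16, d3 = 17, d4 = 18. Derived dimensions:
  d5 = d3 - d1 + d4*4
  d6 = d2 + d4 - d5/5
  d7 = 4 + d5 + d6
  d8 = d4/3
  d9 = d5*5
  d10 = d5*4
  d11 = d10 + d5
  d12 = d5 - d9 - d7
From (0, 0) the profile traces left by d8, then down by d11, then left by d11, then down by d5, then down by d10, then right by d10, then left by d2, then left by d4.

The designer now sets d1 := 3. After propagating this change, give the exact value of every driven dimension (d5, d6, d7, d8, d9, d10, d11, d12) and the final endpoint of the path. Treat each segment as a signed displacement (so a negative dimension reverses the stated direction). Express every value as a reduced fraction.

d5 = 86
d6 = 84/5
d7 = 534/5
d8 = 6
d9 = 430
d10 = 344
d11 = 430
d12 = -2254/5
endpoint = (-126, -860)

Apply edit: d1 := 3
  d5 = d3 - d1 + d4*4 = 86
  d6 = d2 + d4 - d5/5 = 84/5
  d7 = 4 + d5 + d6 = 534/5
  d8 = d4/3 = 6
  d9 = d5*5 = 430
  d10 = d5*4 = 344
  d11 = d10 + d5 = 430
  d12 = d5 - d9 - d7 = -2254/5
Walk from origin (0, 0):
  seg 1: left by d8 = 6 → (-6, 0)
  seg 2: down by d11 = 430 → (-6, -430)
  seg 3: left by d11 = 430 → (-436, -430)
  seg 4: down by d5 = 86 → (-436, -516)
  seg 5: down by d10 = 344 → (-436, -860)
  seg 6: right by d10 = 344 → (-92, -860)
  seg 7: left by d2 = 16 → (-108, -860)
  seg 8: left by d4 = 18 → (-126, -860)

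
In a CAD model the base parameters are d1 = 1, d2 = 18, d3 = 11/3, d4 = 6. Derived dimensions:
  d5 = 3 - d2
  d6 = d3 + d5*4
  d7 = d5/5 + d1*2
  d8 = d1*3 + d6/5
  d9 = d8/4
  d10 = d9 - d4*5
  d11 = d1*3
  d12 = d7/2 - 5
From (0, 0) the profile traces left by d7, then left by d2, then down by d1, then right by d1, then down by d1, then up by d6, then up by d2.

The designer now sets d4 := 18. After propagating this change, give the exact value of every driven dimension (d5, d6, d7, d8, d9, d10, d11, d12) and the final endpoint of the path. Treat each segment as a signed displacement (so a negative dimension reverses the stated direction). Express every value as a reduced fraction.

d5 = -15
d6 = -169/3
d7 = -1
d8 = -124/15
d9 = -31/15
d10 = -1381/15
d11 = 3
d12 = -11/2
endpoint = (-16, -121/3)

Apply edit: d4 := 18
  d5 = 3 - d2 = -15
  d6 = d3 + d5*4 = -169/3
  d7 = d5/5 + d1*2 = -1
  d8 = d1*3 + d6/5 = -124/15
  d9 = d8/4 = -31/15
  d10 = d9 - d4*5 = -1381/15
  d11 = d1*3 = 3
  d12 = d7/2 - 5 = -11/2
Walk from origin (0, 0):
  seg 1: left by d7 = -1 → (1, 0)
  seg 2: left by d2 = 18 → (-17, 0)
  seg 3: down by d1 = 1 → (-17, -1)
  seg 4: right by d1 = 1 → (-16, -1)
  seg 5: down by d1 = 1 → (-16, -2)
  seg 6: up by d6 = -169/3 → (-16, -175/3)
  seg 7: up by d2 = 18 → (-16, -121/3)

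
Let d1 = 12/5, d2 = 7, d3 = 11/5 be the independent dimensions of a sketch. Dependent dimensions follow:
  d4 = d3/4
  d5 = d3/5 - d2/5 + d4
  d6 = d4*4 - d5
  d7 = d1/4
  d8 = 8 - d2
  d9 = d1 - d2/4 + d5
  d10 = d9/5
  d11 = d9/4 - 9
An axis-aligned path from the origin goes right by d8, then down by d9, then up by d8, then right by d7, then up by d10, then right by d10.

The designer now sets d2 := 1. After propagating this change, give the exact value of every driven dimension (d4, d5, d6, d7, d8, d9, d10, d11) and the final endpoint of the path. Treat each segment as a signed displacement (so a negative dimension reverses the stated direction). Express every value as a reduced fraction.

Apply edit: d2 := 1
  d4 = d3/4 = 11/20
  d5 = d3/5 - d2/5 + d4 = 79/100
  d6 = d4*4 - d5 = 141/100
  d7 = d1/4 = 3/5
  d8 = 8 - d2 = 7
  d9 = d1 - d2/4 + d5 = 147/50
  d10 = d9/5 = 147/250
  d11 = d9/4 - 9 = -1653/200
Walk from origin (0, 0):
  seg 1: right by d8 = 7 → (7, 0)
  seg 2: down by d9 = 147/50 → (7, -147/50)
  seg 3: up by d8 = 7 → (7, 203/50)
  seg 4: right by d7 = 3/5 → (38/5, 203/50)
  seg 5: up by d10 = 147/250 → (38/5, 581/125)
  seg 6: right by d10 = 147/250 → (2047/250, 581/125)

d4 = 11/20
d5 = 79/100
d6 = 141/100
d7 = 3/5
d8 = 7
d9 = 147/50
d10 = 147/250
d11 = -1653/200
endpoint = (2047/250, 581/125)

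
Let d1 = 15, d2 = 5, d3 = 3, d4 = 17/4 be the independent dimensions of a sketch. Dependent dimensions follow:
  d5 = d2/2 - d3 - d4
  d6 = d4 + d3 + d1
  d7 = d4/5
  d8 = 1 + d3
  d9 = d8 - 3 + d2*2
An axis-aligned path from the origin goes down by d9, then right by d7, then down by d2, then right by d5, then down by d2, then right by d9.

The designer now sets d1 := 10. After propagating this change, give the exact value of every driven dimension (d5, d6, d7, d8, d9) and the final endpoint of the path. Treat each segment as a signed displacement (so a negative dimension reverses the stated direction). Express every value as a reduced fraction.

d5 = -19/4
d6 = 69/4
d7 = 17/20
d8 = 4
d9 = 11
endpoint = (71/10, -21)

Apply edit: d1 := 10
  d5 = d2/2 - d3 - d4 = -19/4
  d6 = d4 + d3 + d1 = 69/4
  d7 = d4/5 = 17/20
  d8 = 1 + d3 = 4
  d9 = d8 - 3 + d2*2 = 11
Walk from origin (0, 0):
  seg 1: down by d9 = 11 → (0, -11)
  seg 2: right by d7 = 17/20 → (17/20, -11)
  seg 3: down by d2 = 5 → (17/20, -16)
  seg 4: right by d5 = -19/4 → (-39/10, -16)
  seg 5: down by d2 = 5 → (-39/10, -21)
  seg 6: right by d9 = 11 → (71/10, -21)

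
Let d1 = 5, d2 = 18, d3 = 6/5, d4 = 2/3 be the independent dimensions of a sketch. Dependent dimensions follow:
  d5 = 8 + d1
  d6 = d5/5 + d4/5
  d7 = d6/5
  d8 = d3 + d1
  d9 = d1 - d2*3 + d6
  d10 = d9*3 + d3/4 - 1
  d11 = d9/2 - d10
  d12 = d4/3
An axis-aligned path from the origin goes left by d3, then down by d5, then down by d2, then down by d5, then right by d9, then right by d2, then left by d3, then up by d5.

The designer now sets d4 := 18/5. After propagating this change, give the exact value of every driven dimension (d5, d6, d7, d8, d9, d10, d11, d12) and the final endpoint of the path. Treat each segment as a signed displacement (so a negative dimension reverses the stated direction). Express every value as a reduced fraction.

Apply edit: d4 := 18/5
  d5 = 8 + d1 = 13
  d6 = d5/5 + d4/5 = 83/25
  d7 = d6/5 = 83/125
  d8 = d3 + d1 = 31/5
  d9 = d1 - d2*3 + d6 = -1142/25
  d10 = d9*3 + d3/4 - 1 = -6887/50
  d11 = d9/2 - d10 = 1149/10
  d12 = d4/3 = 6/5
Walk from origin (0, 0):
  seg 1: left by d3 = 6/5 → (-6/5, 0)
  seg 2: down by d5 = 13 → (-6/5, -13)
  seg 3: down by d2 = 18 → (-6/5, -31)
  seg 4: down by d5 = 13 → (-6/5, -44)
  seg 5: right by d9 = -1142/25 → (-1172/25, -44)
  seg 6: right by d2 = 18 → (-722/25, -44)
  seg 7: left by d3 = 6/5 → (-752/25, -44)
  seg 8: up by d5 = 13 → (-752/25, -31)

d5 = 13
d6 = 83/25
d7 = 83/125
d8 = 31/5
d9 = -1142/25
d10 = -6887/50
d11 = 1149/10
d12 = 6/5
endpoint = (-752/25, -31)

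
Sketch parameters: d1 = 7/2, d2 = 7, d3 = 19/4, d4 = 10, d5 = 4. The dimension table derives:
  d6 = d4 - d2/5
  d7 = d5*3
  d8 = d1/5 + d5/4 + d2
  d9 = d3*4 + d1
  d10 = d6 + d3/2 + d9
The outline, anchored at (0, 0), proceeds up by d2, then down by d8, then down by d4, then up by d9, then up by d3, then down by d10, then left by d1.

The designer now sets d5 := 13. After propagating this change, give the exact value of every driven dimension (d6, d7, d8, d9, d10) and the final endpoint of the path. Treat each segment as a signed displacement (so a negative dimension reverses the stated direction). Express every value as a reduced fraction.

Apply edit: d5 := 13
  d6 = d4 - d2/5 = 43/5
  d7 = d5*3 = 39
  d8 = d1/5 + d5/4 + d2 = 219/20
  d9 = d3*4 + d1 = 45/2
  d10 = d6 + d3/2 + d9 = 1339/40
Walk from origin (0, 0):
  seg 1: up by d2 = 7 → (0, 7)
  seg 2: down by d8 = 219/20 → (0, -79/20)
  seg 3: down by d4 = 10 → (0, -279/20)
  seg 4: up by d9 = 45/2 → (0, 171/20)
  seg 5: up by d3 = 19/4 → (0, 133/10)
  seg 6: down by d10 = 1339/40 → (0, -807/40)
  seg 7: left by d1 = 7/2 → (-7/2, -807/40)

d6 = 43/5
d7 = 39
d8 = 219/20
d9 = 45/2
d10 = 1339/40
endpoint = (-7/2, -807/40)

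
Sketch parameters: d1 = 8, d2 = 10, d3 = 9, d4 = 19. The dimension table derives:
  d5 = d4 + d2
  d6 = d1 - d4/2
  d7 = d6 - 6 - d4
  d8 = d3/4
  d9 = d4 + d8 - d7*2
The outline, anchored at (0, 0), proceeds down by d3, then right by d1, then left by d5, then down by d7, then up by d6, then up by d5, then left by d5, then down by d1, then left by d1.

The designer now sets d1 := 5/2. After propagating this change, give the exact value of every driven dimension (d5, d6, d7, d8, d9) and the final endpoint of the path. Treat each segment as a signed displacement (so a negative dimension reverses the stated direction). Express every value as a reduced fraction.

Apply edit: d1 := 5/2
  d5 = d4 + d2 = 29
  d6 = d1 - d4/2 = -7
  d7 = d6 - 6 - d4 = -32
  d8 = d3/4 = 9/4
  d9 = d4 + d8 - d7*2 = 341/4
Walk from origin (0, 0):
  seg 1: down by d3 = 9 → (0, -9)
  seg 2: right by d1 = 5/2 → (5/2, -9)
  seg 3: left by d5 = 29 → (-53/2, -9)
  seg 4: down by d7 = -32 → (-53/2, 23)
  seg 5: up by d6 = -7 → (-53/2, 16)
  seg 6: up by d5 = 29 → (-53/2, 45)
  seg 7: left by d5 = 29 → (-111/2, 45)
  seg 8: down by d1 = 5/2 → (-111/2, 85/2)
  seg 9: left by d1 = 5/2 → (-58, 85/2)

d5 = 29
d6 = -7
d7 = -32
d8 = 9/4
d9 = 341/4
endpoint = (-58, 85/2)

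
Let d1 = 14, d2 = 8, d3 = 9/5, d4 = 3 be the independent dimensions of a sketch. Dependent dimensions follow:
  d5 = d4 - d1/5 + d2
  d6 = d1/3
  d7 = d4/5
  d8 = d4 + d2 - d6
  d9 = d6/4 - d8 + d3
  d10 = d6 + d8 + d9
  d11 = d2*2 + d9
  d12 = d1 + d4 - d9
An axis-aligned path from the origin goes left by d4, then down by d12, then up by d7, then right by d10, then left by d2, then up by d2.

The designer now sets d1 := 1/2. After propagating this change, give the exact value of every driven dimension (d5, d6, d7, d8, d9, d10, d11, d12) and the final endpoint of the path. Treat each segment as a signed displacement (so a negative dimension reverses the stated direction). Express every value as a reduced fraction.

d5 = 109/10
d6 = 1/6
d7 = 3/5
d8 = 65/6
d9 = -1079/120
d10 = 241/120
d11 = 841/120
d12 = 1499/120
endpoint = (-1079/120, -467/120)

Apply edit: d1 := 1/2
  d5 = d4 - d1/5 + d2 = 109/10
  d6 = d1/3 = 1/6
  d7 = d4/5 = 3/5
  d8 = d4 + d2 - d6 = 65/6
  d9 = d6/4 - d8 + d3 = -1079/120
  d10 = d6 + d8 + d9 = 241/120
  d11 = d2*2 + d9 = 841/120
  d12 = d1 + d4 - d9 = 1499/120
Walk from origin (0, 0):
  seg 1: left by d4 = 3 → (-3, 0)
  seg 2: down by d12 = 1499/120 → (-3, -1499/120)
  seg 3: up by d7 = 3/5 → (-3, -1427/120)
  seg 4: right by d10 = 241/120 → (-119/120, -1427/120)
  seg 5: left by d2 = 8 → (-1079/120, -1427/120)
  seg 6: up by d2 = 8 → (-1079/120, -467/120)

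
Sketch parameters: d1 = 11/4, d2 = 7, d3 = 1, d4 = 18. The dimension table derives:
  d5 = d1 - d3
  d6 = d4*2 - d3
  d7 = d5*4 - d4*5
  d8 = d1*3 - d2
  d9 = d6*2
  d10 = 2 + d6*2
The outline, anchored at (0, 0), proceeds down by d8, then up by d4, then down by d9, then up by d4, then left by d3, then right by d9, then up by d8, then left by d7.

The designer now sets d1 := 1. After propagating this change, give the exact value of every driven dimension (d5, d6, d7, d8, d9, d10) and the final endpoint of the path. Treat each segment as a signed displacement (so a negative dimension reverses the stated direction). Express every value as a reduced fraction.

d5 = 0
d6 = 35
d7 = -90
d8 = -4
d9 = 70
d10 = 72
endpoint = (159, -34)

Apply edit: d1 := 1
  d5 = d1 - d3 = 0
  d6 = d4*2 - d3 = 35
  d7 = d5*4 - d4*5 = -90
  d8 = d1*3 - d2 = -4
  d9 = d6*2 = 70
  d10 = 2 + d6*2 = 72
Walk from origin (0, 0):
  seg 1: down by d8 = -4 → (0, 4)
  seg 2: up by d4 = 18 → (0, 22)
  seg 3: down by d9 = 70 → (0, -48)
  seg 4: up by d4 = 18 → (0, -30)
  seg 5: left by d3 = 1 → (-1, -30)
  seg 6: right by d9 = 70 → (69, -30)
  seg 7: up by d8 = -4 → (69, -34)
  seg 8: left by d7 = -90 → (159, -34)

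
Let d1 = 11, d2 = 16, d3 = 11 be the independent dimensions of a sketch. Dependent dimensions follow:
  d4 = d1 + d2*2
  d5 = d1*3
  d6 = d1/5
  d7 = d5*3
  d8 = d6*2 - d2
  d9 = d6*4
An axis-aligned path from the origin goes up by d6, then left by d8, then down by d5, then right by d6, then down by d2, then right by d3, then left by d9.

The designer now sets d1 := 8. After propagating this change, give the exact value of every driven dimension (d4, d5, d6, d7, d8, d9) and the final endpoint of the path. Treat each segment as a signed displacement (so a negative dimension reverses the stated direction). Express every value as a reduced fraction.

Apply edit: d1 := 8
  d4 = d1 + d2*2 = 40
  d5 = d1*3 = 24
  d6 = d1/5 = 8/5
  d7 = d5*3 = 72
  d8 = d6*2 - d2 = -64/5
  d9 = d6*4 = 32/5
Walk from origin (0, 0):
  seg 1: up by d6 = 8/5 → (0, 8/5)
  seg 2: left by d8 = -64/5 → (64/5, 8/5)
  seg 3: down by d5 = 24 → (64/5, -112/5)
  seg 4: right by d6 = 8/5 → (72/5, -112/5)
  seg 5: down by d2 = 16 → (72/5, -192/5)
  seg 6: right by d3 = 11 → (127/5, -192/5)
  seg 7: left by d9 = 32/5 → (19, -192/5)

d4 = 40
d5 = 24
d6 = 8/5
d7 = 72
d8 = -64/5
d9 = 32/5
endpoint = (19, -192/5)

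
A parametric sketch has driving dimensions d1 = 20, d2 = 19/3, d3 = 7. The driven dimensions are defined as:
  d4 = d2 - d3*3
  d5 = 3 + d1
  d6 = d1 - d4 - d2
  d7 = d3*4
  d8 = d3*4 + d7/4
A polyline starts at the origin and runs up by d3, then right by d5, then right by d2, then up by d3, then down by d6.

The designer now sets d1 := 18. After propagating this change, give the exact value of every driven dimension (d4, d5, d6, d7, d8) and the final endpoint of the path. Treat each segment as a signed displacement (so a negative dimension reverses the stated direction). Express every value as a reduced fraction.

Apply edit: d1 := 18
  d4 = d2 - d3*3 = -44/3
  d5 = 3 + d1 = 21
  d6 = d1 - d4 - d2 = 79/3
  d7 = d3*4 = 28
  d8 = d3*4 + d7/4 = 35
Walk from origin (0, 0):
  seg 1: up by d3 = 7 → (0, 7)
  seg 2: right by d5 = 21 → (21, 7)
  seg 3: right by d2 = 19/3 → (82/3, 7)
  seg 4: up by d3 = 7 → (82/3, 14)
  seg 5: down by d6 = 79/3 → (82/3, -37/3)

d4 = -44/3
d5 = 21
d6 = 79/3
d7 = 28
d8 = 35
endpoint = (82/3, -37/3)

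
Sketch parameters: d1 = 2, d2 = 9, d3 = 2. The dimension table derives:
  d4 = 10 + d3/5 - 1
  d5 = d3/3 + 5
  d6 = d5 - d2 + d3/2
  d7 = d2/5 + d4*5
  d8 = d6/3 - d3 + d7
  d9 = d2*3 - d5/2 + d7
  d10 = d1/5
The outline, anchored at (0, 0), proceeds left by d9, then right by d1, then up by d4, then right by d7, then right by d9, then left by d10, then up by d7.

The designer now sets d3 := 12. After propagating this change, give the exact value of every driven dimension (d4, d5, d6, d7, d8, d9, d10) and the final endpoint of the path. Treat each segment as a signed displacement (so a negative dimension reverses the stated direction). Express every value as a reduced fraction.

Apply edit: d3 := 12
  d4 = 10 + d3/5 - 1 = 57/5
  d5 = d3/3 + 5 = 9
  d6 = d5 - d2 + d3/2 = 6
  d7 = d2/5 + d4*5 = 294/5
  d8 = d6/3 - d3 + d7 = 244/5
  d9 = d2*3 - d5/2 + d7 = 813/10
  d10 = d1/5 = 2/5
Walk from origin (0, 0):
  seg 1: left by d9 = 813/10 → (-813/10, 0)
  seg 2: right by d1 = 2 → (-793/10, 0)
  seg 3: up by d4 = 57/5 → (-793/10, 57/5)
  seg 4: right by d7 = 294/5 → (-41/2, 57/5)
  seg 5: right by d9 = 813/10 → (304/5, 57/5)
  seg 6: left by d10 = 2/5 → (302/5, 57/5)
  seg 7: up by d7 = 294/5 → (302/5, 351/5)

d4 = 57/5
d5 = 9
d6 = 6
d7 = 294/5
d8 = 244/5
d9 = 813/10
d10 = 2/5
endpoint = (302/5, 351/5)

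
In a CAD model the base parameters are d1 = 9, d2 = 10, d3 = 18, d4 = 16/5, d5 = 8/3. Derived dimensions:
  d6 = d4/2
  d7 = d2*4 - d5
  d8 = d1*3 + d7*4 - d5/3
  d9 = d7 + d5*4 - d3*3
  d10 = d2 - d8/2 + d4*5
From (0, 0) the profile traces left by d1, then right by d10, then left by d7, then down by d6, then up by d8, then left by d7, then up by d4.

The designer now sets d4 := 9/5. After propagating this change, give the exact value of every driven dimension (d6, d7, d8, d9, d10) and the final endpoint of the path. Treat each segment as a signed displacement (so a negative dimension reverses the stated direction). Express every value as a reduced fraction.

d6 = 9/10
d7 = 112/3
d8 = 1579/9
d9 = -6
d10 = -1237/18
endpoint = (-2743/18, 15871/90)

Apply edit: d4 := 9/5
  d6 = d4/2 = 9/10
  d7 = d2*4 - d5 = 112/3
  d8 = d1*3 + d7*4 - d5/3 = 1579/9
  d9 = d7 + d5*4 - d3*3 = -6
  d10 = d2 - d8/2 + d4*5 = -1237/18
Walk from origin (0, 0):
  seg 1: left by d1 = 9 → (-9, 0)
  seg 2: right by d10 = -1237/18 → (-1399/18, 0)
  seg 3: left by d7 = 112/3 → (-2071/18, 0)
  seg 4: down by d6 = 9/10 → (-2071/18, -9/10)
  seg 5: up by d8 = 1579/9 → (-2071/18, 15709/90)
  seg 6: left by d7 = 112/3 → (-2743/18, 15709/90)
  seg 7: up by d4 = 9/5 → (-2743/18, 15871/90)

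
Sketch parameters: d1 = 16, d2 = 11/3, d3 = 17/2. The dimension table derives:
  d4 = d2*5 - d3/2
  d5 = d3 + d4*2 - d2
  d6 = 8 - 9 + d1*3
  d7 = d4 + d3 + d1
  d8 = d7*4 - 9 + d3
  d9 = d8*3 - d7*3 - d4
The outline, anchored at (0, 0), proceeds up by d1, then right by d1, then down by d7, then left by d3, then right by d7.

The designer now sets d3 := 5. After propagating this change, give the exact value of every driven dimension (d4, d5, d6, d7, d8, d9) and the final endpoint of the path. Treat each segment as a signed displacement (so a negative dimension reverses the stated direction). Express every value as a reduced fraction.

d4 = 95/6
d5 = 33
d6 = 47
d7 = 221/6
d8 = 430/3
d9 = 911/3
endpoint = (287/6, -125/6)

Apply edit: d3 := 5
  d4 = d2*5 - d3/2 = 95/6
  d5 = d3 + d4*2 - d2 = 33
  d6 = 8 - 9 + d1*3 = 47
  d7 = d4 + d3 + d1 = 221/6
  d8 = d7*4 - 9 + d3 = 430/3
  d9 = d8*3 - d7*3 - d4 = 911/3
Walk from origin (0, 0):
  seg 1: up by d1 = 16 → (0, 16)
  seg 2: right by d1 = 16 → (16, 16)
  seg 3: down by d7 = 221/6 → (16, -125/6)
  seg 4: left by d3 = 5 → (11, -125/6)
  seg 5: right by d7 = 221/6 → (287/6, -125/6)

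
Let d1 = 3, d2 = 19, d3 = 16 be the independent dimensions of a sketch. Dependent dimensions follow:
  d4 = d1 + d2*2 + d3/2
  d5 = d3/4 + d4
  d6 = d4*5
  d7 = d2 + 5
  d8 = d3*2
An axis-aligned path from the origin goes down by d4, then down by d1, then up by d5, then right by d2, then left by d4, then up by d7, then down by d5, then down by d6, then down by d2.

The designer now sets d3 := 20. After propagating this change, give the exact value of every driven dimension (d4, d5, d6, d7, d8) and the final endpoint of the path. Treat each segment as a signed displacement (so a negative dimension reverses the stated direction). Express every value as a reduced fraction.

Apply edit: d3 := 20
  d4 = d1 + d2*2 + d3/2 = 51
  d5 = d3/4 + d4 = 56
  d6 = d4*5 = 255
  d7 = d2 + 5 = 24
  d8 = d3*2 = 40
Walk from origin (0, 0):
  seg 1: down by d4 = 51 → (0, -51)
  seg 2: down by d1 = 3 → (0, -54)
  seg 3: up by d5 = 56 → (0, 2)
  seg 4: right by d2 = 19 → (19, 2)
  seg 5: left by d4 = 51 → (-32, 2)
  seg 6: up by d7 = 24 → (-32, 26)
  seg 7: down by d5 = 56 → (-32, -30)
  seg 8: down by d6 = 255 → (-32, -285)
  seg 9: down by d2 = 19 → (-32, -304)

d4 = 51
d5 = 56
d6 = 255
d7 = 24
d8 = 40
endpoint = (-32, -304)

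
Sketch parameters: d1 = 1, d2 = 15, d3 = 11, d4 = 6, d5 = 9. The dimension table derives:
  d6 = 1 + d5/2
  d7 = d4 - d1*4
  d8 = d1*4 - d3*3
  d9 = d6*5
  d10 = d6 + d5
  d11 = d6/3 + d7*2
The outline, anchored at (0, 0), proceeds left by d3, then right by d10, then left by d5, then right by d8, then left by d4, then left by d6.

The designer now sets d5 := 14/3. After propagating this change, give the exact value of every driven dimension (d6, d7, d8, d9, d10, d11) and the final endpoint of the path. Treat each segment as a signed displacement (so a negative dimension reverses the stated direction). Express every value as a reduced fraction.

Apply edit: d5 := 14/3
  d6 = 1 + d5/2 = 10/3
  d7 = d4 - d1*4 = 2
  d8 = d1*4 - d3*3 = -29
  d9 = d6*5 = 50/3
  d10 = d6 + d5 = 8
  d11 = d6/3 + d7*2 = 46/9
Walk from origin (0, 0):
  seg 1: left by d3 = 11 → (-11, 0)
  seg 2: right by d10 = 8 → (-3, 0)
  seg 3: left by d5 = 14/3 → (-23/3, 0)
  seg 4: right by d8 = -29 → (-110/3, 0)
  seg 5: left by d4 = 6 → (-128/3, 0)
  seg 6: left by d6 = 10/3 → (-46, 0)

d6 = 10/3
d7 = 2
d8 = -29
d9 = 50/3
d10 = 8
d11 = 46/9
endpoint = (-46, 0)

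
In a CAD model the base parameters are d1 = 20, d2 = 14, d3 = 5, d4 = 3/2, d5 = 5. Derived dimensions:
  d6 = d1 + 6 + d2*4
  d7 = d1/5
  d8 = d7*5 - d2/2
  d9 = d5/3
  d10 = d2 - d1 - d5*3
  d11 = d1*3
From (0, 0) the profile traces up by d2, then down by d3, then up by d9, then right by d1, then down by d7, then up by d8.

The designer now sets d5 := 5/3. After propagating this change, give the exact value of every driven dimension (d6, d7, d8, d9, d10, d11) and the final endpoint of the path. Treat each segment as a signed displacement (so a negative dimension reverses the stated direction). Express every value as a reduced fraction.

d6 = 82
d7 = 4
d8 = 13
d9 = 5/9
d10 = -11
d11 = 60
endpoint = (20, 167/9)

Apply edit: d5 := 5/3
  d6 = d1 + 6 + d2*4 = 82
  d7 = d1/5 = 4
  d8 = d7*5 - d2/2 = 13
  d9 = d5/3 = 5/9
  d10 = d2 - d1 - d5*3 = -11
  d11 = d1*3 = 60
Walk from origin (0, 0):
  seg 1: up by d2 = 14 → (0, 14)
  seg 2: down by d3 = 5 → (0, 9)
  seg 3: up by d9 = 5/9 → (0, 86/9)
  seg 4: right by d1 = 20 → (20, 86/9)
  seg 5: down by d7 = 4 → (20, 50/9)
  seg 6: up by d8 = 13 → (20, 167/9)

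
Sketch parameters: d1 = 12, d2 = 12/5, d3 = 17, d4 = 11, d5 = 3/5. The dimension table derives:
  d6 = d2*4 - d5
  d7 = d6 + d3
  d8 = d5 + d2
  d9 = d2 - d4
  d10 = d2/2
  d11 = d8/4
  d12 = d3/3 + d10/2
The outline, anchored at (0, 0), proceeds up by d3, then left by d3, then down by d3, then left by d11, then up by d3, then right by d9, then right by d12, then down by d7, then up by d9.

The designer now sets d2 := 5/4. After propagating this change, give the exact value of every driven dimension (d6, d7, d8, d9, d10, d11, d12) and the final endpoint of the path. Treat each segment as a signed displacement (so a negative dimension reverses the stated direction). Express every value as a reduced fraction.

Apply edit: d2 := 5/4
  d6 = d2*4 - d5 = 22/5
  d7 = d6 + d3 = 107/5
  d8 = d5 + d2 = 37/20
  d9 = d2 - d4 = -39/4
  d10 = d2/2 = 5/8
  d11 = d8/4 = 37/80
  d12 = d3/3 + d10/2 = 287/48
Walk from origin (0, 0):
  seg 1: up by d3 = 17 → (0, 17)
  seg 2: left by d3 = 17 → (-17, 17)
  seg 3: down by d3 = 17 → (-17, 0)
  seg 4: left by d11 = 37/80 → (-1397/80, 0)
  seg 5: up by d3 = 17 → (-1397/80, 17)
  seg 6: right by d9 = -39/4 → (-2177/80, 17)
  seg 7: right by d12 = 287/48 → (-637/30, 17)
  seg 8: down by d7 = 107/5 → (-637/30, -22/5)
  seg 9: up by d9 = -39/4 → (-637/30, -283/20)

d6 = 22/5
d7 = 107/5
d8 = 37/20
d9 = -39/4
d10 = 5/8
d11 = 37/80
d12 = 287/48
endpoint = (-637/30, -283/20)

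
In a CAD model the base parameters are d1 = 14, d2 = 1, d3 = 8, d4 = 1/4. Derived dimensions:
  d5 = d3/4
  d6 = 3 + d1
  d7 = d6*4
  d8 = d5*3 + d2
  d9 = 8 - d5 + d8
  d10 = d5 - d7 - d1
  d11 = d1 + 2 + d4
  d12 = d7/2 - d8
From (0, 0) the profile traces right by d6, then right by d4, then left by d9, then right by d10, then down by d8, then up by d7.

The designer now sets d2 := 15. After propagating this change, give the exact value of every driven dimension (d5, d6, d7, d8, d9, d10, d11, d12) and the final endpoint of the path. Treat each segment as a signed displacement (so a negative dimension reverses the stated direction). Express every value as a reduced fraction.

Apply edit: d2 := 15
  d5 = d3/4 = 2
  d6 = 3 + d1 = 17
  d7 = d6*4 = 68
  d8 = d5*3 + d2 = 21
  d9 = 8 - d5 + d8 = 27
  d10 = d5 - d7 - d1 = -80
  d11 = d1 + 2 + d4 = 65/4
  d12 = d7/2 - d8 = 13
Walk from origin (0, 0):
  seg 1: right by d6 = 17 → (17, 0)
  seg 2: right by d4 = 1/4 → (69/4, 0)
  seg 3: left by d9 = 27 → (-39/4, 0)
  seg 4: right by d10 = -80 → (-359/4, 0)
  seg 5: down by d8 = 21 → (-359/4, -21)
  seg 6: up by d7 = 68 → (-359/4, 47)

d5 = 2
d6 = 17
d7 = 68
d8 = 21
d9 = 27
d10 = -80
d11 = 65/4
d12 = 13
endpoint = (-359/4, 47)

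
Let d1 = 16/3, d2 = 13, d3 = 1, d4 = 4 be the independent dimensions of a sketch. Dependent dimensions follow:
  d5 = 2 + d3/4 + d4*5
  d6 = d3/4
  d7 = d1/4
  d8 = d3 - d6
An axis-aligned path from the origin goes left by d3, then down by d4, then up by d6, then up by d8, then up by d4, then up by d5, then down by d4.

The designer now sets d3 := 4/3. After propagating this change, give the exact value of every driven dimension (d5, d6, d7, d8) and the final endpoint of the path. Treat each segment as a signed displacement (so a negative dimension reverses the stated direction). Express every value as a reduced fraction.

d5 = 67/3
d6 = 1/3
d7 = 4/3
d8 = 1
endpoint = (-4/3, 59/3)

Apply edit: d3 := 4/3
  d5 = 2 + d3/4 + d4*5 = 67/3
  d6 = d3/4 = 1/3
  d7 = d1/4 = 4/3
  d8 = d3 - d6 = 1
Walk from origin (0, 0):
  seg 1: left by d3 = 4/3 → (-4/3, 0)
  seg 2: down by d4 = 4 → (-4/3, -4)
  seg 3: up by d6 = 1/3 → (-4/3, -11/3)
  seg 4: up by d8 = 1 → (-4/3, -8/3)
  seg 5: up by d4 = 4 → (-4/3, 4/3)
  seg 6: up by d5 = 67/3 → (-4/3, 71/3)
  seg 7: down by d4 = 4 → (-4/3, 59/3)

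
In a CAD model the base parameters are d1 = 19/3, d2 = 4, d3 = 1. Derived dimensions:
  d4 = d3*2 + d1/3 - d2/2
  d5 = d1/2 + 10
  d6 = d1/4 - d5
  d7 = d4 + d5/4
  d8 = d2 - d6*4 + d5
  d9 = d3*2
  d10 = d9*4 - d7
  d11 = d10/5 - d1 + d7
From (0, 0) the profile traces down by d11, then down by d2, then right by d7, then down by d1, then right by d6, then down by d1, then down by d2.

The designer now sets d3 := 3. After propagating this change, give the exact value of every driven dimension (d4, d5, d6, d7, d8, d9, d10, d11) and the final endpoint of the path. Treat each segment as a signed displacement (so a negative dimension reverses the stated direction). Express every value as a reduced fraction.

Apply edit: d3 := 3
  d4 = d3*2 + d1/3 - d2/2 = 55/9
  d5 = d1/2 + 10 = 79/6
  d6 = d1/4 - d5 = -139/12
  d7 = d4 + d5/4 = 677/72
  d8 = d2 - d6*4 + d5 = 127/2
  d9 = d3*2 = 6
  d10 = d9*4 - d7 = 1051/72
  d11 = d10/5 - d1 + d7 = 539/90
Walk from origin (0, 0):
  seg 1: down by d11 = 539/90 → (0, -539/90)
  seg 2: down by d2 = 4 → (0, -899/90)
  seg 3: right by d7 = 677/72 → (677/72, -899/90)
  seg 4: down by d1 = 19/3 → (677/72, -1469/90)
  seg 5: right by d6 = -139/12 → (-157/72, -1469/90)
  seg 6: down by d1 = 19/3 → (-157/72, -2039/90)
  seg 7: down by d2 = 4 → (-157/72, -2399/90)

d4 = 55/9
d5 = 79/6
d6 = -139/12
d7 = 677/72
d8 = 127/2
d9 = 6
d10 = 1051/72
d11 = 539/90
endpoint = (-157/72, -2399/90)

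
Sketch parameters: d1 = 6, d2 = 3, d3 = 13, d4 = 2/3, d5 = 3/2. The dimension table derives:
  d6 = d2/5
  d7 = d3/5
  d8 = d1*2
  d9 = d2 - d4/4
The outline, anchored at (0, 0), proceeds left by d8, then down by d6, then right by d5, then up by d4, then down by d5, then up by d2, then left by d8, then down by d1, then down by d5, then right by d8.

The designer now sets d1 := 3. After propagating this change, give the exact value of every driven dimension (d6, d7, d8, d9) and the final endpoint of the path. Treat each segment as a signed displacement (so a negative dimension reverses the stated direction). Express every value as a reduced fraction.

d6 = 3/5
d7 = 13/5
d8 = 6
d9 = 17/6
endpoint = (-9/2, -44/15)

Apply edit: d1 := 3
  d6 = d2/5 = 3/5
  d7 = d3/5 = 13/5
  d8 = d1*2 = 6
  d9 = d2 - d4/4 = 17/6
Walk from origin (0, 0):
  seg 1: left by d8 = 6 → (-6, 0)
  seg 2: down by d6 = 3/5 → (-6, -3/5)
  seg 3: right by d5 = 3/2 → (-9/2, -3/5)
  seg 4: up by d4 = 2/3 → (-9/2, 1/15)
  seg 5: down by d5 = 3/2 → (-9/2, -43/30)
  seg 6: up by d2 = 3 → (-9/2, 47/30)
  seg 7: left by d8 = 6 → (-21/2, 47/30)
  seg 8: down by d1 = 3 → (-21/2, -43/30)
  seg 9: down by d5 = 3/2 → (-21/2, -44/15)
  seg 10: right by d8 = 6 → (-9/2, -44/15)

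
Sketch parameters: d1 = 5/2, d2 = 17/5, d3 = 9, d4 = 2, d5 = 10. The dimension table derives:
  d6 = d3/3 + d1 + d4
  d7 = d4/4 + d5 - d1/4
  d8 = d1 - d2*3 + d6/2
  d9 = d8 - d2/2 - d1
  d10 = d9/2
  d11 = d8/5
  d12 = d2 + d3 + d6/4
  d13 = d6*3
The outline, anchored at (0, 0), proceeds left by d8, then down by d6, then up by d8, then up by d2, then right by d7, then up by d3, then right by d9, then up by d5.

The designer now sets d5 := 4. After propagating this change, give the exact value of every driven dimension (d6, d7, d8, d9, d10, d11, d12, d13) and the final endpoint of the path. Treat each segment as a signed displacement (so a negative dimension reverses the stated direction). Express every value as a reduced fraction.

Apply edit: d5 := 4
  d6 = d3/3 + d1 + d4 = 15/2
  d7 = d4/4 + d5 - d1/4 = 31/8
  d8 = d1 - d2*3 + d6/2 = -79/20
  d9 = d8 - d2/2 - d1 = -163/20
  d10 = d9/2 = -163/40
  d11 = d8/5 = -79/100
  d12 = d2 + d3 + d6/4 = 571/40
  d13 = d6*3 = 45/2
Walk from origin (0, 0):
  seg 1: left by d8 = -79/20 → (79/20, 0)
  seg 2: down by d6 = 15/2 → (79/20, -15/2)
  seg 3: up by d8 = -79/20 → (79/20, -229/20)
  seg 4: up by d2 = 17/5 → (79/20, -161/20)
  seg 5: right by d7 = 31/8 → (313/40, -161/20)
  seg 6: up by d3 = 9 → (313/40, 19/20)
  seg 7: right by d9 = -163/20 → (-13/40, 19/20)
  seg 8: up by d5 = 4 → (-13/40, 99/20)

d6 = 15/2
d7 = 31/8
d8 = -79/20
d9 = -163/20
d10 = -163/40
d11 = -79/100
d12 = 571/40
d13 = 45/2
endpoint = (-13/40, 99/20)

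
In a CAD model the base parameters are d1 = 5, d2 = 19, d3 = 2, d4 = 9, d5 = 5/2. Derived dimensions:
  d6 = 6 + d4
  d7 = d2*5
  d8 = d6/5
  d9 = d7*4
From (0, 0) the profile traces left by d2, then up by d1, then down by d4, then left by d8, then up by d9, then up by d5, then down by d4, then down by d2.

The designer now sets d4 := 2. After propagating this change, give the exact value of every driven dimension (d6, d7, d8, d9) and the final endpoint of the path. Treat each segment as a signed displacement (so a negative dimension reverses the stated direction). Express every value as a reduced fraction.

Apply edit: d4 := 2
  d6 = 6 + d4 = 8
  d7 = d2*5 = 95
  d8 = d6/5 = 8/5
  d9 = d7*4 = 380
Walk from origin (0, 0):
  seg 1: left by d2 = 19 → (-19, 0)
  seg 2: up by d1 = 5 → (-19, 5)
  seg 3: down by d4 = 2 → (-19, 3)
  seg 4: left by d8 = 8/5 → (-103/5, 3)
  seg 5: up by d9 = 380 → (-103/5, 383)
  seg 6: up by d5 = 5/2 → (-103/5, 771/2)
  seg 7: down by d4 = 2 → (-103/5, 767/2)
  seg 8: down by d2 = 19 → (-103/5, 729/2)

d6 = 8
d7 = 95
d8 = 8/5
d9 = 380
endpoint = (-103/5, 729/2)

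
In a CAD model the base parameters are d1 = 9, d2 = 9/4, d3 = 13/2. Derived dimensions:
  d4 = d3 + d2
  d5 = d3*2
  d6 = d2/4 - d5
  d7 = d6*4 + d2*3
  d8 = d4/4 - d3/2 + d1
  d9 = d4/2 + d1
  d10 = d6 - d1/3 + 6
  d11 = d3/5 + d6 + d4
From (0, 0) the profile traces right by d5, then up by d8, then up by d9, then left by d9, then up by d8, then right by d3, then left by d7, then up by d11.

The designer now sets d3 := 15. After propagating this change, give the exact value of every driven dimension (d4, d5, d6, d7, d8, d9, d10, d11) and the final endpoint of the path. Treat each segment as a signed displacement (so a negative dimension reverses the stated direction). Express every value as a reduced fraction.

Apply edit: d3 := 15
  d4 = d3 + d2 = 69/4
  d5 = d3*2 = 30
  d6 = d2/4 - d5 = -471/16
  d7 = d6*4 + d2*3 = -111
  d8 = d4/4 - d3/2 + d1 = 93/16
  d9 = d4/2 + d1 = 141/8
  d10 = d6 - d1/3 + 6 = -423/16
  d11 = d3/5 + d6 + d4 = -147/16
Walk from origin (0, 0):
  seg 1: right by d5 = 30 → (30, 0)
  seg 2: up by d8 = 93/16 → (30, 93/16)
  seg 3: up by d9 = 141/8 → (30, 375/16)
  seg 4: left by d9 = 141/8 → (99/8, 375/16)
  seg 5: up by d8 = 93/16 → (99/8, 117/4)
  seg 6: right by d3 = 15 → (219/8, 117/4)
  seg 7: left by d7 = -111 → (1107/8, 117/4)
  seg 8: up by d11 = -147/16 → (1107/8, 321/16)

d4 = 69/4
d5 = 30
d6 = -471/16
d7 = -111
d8 = 93/16
d9 = 141/8
d10 = -423/16
d11 = -147/16
endpoint = (1107/8, 321/16)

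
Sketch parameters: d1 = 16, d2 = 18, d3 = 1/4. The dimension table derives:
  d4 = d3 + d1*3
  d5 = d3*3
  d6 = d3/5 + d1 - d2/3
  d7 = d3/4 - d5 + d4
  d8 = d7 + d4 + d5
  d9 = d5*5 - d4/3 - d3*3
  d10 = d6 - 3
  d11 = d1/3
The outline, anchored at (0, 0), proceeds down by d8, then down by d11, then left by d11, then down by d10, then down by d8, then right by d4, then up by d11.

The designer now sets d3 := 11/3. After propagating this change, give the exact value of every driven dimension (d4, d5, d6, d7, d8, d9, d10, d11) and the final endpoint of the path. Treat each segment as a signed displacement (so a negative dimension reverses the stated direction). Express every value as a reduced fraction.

Apply edit: d3 := 11/3
  d4 = d3 + d1*3 = 155/3
  d5 = d3*3 = 11
  d6 = d3/5 + d1 - d2/3 = 161/15
  d7 = d3/4 - d5 + d4 = 499/12
  d8 = d7 + d4 + d5 = 417/4
  d9 = d5*5 - d4/3 - d3*3 = 241/9
  d10 = d6 - 3 = 116/15
  d11 = d1/3 = 16/3
Walk from origin (0, 0):
  seg 1: down by d8 = 417/4 → (0, -417/4)
  seg 2: down by d11 = 16/3 → (0, -1315/12)
  seg 3: left by d11 = 16/3 → (-16/3, -1315/12)
  seg 4: down by d10 = 116/15 → (-16/3, -7039/60)
  seg 5: down by d8 = 417/4 → (-16/3, -6647/30)
  seg 6: right by d4 = 155/3 → (139/3, -6647/30)
  seg 7: up by d11 = 16/3 → (139/3, -6487/30)

d4 = 155/3
d5 = 11
d6 = 161/15
d7 = 499/12
d8 = 417/4
d9 = 241/9
d10 = 116/15
d11 = 16/3
endpoint = (139/3, -6487/30)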